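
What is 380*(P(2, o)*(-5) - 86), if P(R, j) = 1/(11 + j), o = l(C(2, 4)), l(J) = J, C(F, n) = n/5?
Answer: -1937620/59 ≈ -32841.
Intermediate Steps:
C(F, n) = n/5 (C(F, n) = n*(1/5) = n/5)
o = 4/5 (o = (1/5)*4 = 4/5 ≈ 0.80000)
380*(P(2, o)*(-5) - 86) = 380*(-5/(11 + 4/5) - 86) = 380*(-5/(59/5) - 86) = 380*((5/59)*(-5) - 86) = 380*(-25/59 - 86) = 380*(-5099/59) = -1937620/59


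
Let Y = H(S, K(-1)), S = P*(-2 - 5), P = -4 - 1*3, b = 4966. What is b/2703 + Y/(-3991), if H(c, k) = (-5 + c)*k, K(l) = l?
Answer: 19938238/10787673 ≈ 1.8482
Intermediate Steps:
P = -7 (P = -4 - 3 = -7)
S = 49 (S = -7*(-2 - 5) = -7*(-7) = 49)
H(c, k) = k*(-5 + c)
Y = -44 (Y = -(-5 + 49) = -1*44 = -44)
b/2703 + Y/(-3991) = 4966/2703 - 44/(-3991) = 4966*(1/2703) - 44*(-1/3991) = 4966/2703 + 44/3991 = 19938238/10787673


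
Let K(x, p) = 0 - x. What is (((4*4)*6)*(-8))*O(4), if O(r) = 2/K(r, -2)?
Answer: 384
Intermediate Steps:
K(x, p) = -x
O(r) = -2/r (O(r) = 2/((-r)) = 2*(-1/r) = -2/r)
(((4*4)*6)*(-8))*O(4) = (((4*4)*6)*(-8))*(-2/4) = ((16*6)*(-8))*(-2*¼) = (96*(-8))*(-½) = -768*(-½) = 384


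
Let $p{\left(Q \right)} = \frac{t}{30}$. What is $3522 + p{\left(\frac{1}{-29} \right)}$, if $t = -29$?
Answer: $\frac{105631}{30} \approx 3521.0$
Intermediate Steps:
$p{\left(Q \right)} = - \frac{29}{30}$
$3522 + p{\left(\frac{1}{-29} \right)} = 3522 - \frac{29}{30} = \frac{105631}{30}$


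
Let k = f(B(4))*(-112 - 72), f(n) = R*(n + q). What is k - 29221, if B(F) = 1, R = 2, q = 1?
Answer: -29957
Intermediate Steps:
f(n) = 2 + 2*n (f(n) = 2*(n + 1) = 2*(1 + n) = 2 + 2*n)
k = -736 (k = (2 + 2*1)*(-112 - 72) = (2 + 2)*(-184) = 4*(-184) = -736)
k - 29221 = -736 - 29221 = -29957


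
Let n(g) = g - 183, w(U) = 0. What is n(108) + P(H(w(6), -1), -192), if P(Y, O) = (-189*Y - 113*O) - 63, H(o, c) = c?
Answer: 21747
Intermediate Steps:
n(g) = -183 + g
P(Y, O) = -63 - 189*Y - 113*O
n(108) + P(H(w(6), -1), -192) = (-183 + 108) + (-63 - 189*(-1) - 113*(-192)) = -75 + (-63 + 189 + 21696) = -75 + 21822 = 21747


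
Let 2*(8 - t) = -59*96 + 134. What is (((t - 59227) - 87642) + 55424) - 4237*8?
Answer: -122568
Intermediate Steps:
t = 2773 (t = 8 - (-59*96 + 134)/2 = 8 - (-5664 + 134)/2 = 8 - ½*(-5530) = 8 + 2765 = 2773)
(((t - 59227) - 87642) + 55424) - 4237*8 = (((2773 - 59227) - 87642) + 55424) - 4237*8 = ((-56454 - 87642) + 55424) - 33896 = (-144096 + 55424) - 33896 = -88672 - 33896 = -122568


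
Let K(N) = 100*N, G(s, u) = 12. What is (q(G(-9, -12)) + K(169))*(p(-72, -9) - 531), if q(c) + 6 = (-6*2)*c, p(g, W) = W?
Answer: -9045000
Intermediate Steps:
q(c) = -6 - 12*c (q(c) = -6 + (-6*2)*c = -6 - 12*c)
(q(G(-9, -12)) + K(169))*(p(-72, -9) - 531) = ((-6 - 12*12) + 100*169)*(-9 - 531) = ((-6 - 144) + 16900)*(-540) = (-150 + 16900)*(-540) = 16750*(-540) = -9045000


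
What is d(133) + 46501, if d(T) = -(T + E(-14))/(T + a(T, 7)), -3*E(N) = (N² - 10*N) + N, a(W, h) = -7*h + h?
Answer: 1813528/39 ≈ 46501.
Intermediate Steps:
a(W, h) = -6*h
E(N) = 3*N - N²/3 (E(N) = -((N² - 10*N) + N)/3 = -(N² - 9*N)/3 = 3*N - N²/3)
d(T) = -(-322/3 + T)/(-42 + T) (d(T) = -(T + (⅓)*(-14)*(9 - 1*(-14)))/(T - 6*7) = -(T + (⅓)*(-14)*(9 + 14))/(T - 42) = -(T + (⅓)*(-14)*23)/(-42 + T) = -(T - 322/3)/(-42 + T) = -(-322/3 + T)/(-42 + T))
d(133) + 46501 = (322/3 - 1*133)/(-42 + 133) + 46501 = (322/3 - 133)/91 + 46501 = (1/91)*(-77/3) + 46501 = -11/39 + 46501 = 1813528/39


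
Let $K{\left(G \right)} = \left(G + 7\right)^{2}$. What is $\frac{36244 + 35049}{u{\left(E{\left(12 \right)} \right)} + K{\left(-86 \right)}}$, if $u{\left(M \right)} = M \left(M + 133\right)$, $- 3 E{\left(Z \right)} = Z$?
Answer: $\frac{71293}{5725} \approx 12.453$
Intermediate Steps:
$E{\left(Z \right)} = - \frac{Z}{3}$
$u{\left(M \right)} = M \left(133 + M\right)$
$K{\left(G \right)} = \left(7 + G\right)^{2}$
$\frac{36244 + 35049}{u{\left(E{\left(12 \right)} \right)} + K{\left(-86 \right)}} = \frac{36244 + 35049}{\left(- \frac{1}{3}\right) 12 \left(133 - 4\right) + \left(7 - 86\right)^{2}} = \frac{71293}{- 4 \left(133 - 4\right) + \left(-79\right)^{2}} = \frac{71293}{\left(-4\right) 129 + 6241} = \frac{71293}{-516 + 6241} = \frac{71293}{5725}$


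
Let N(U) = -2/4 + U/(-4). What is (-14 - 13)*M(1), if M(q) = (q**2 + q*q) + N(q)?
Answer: -135/4 ≈ -33.750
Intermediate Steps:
N(U) = -1/2 - U/4 (N(U) = -2*1/4 + U*(-1/4) = -1/2 - U/4)
M(q) = -1/2 + 2*q**2 - q/4 (M(q) = (q**2 + q*q) + (-1/2 - q/4) = (q**2 + q**2) + (-1/2 - q/4) = 2*q**2 + (-1/2 - q/4) = -1/2 + 2*q**2 - q/4)
(-14 - 13)*M(1) = (-14 - 13)*(-1/2 + 2*1**2 - 1/4*1) = -27*(-1/2 + 2*1 - 1/4) = -27*(-1/2 + 2 - 1/4) = -27*5/4 = -135/4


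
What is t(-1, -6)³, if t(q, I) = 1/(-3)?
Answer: -1/27 ≈ -0.037037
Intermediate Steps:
t(q, I) = -⅓
t(-1, -6)³ = (-⅓)³ = -1/27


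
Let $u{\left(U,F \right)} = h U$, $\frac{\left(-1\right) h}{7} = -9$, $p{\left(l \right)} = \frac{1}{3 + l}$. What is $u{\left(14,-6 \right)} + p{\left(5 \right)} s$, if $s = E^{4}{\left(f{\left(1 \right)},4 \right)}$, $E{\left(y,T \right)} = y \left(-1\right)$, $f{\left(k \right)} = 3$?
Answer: $\frac{7137}{8} \approx 892.13$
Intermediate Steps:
$h = 63$ ($h = \left(-7\right) \left(-9\right) = 63$)
$u{\left(U,F \right)} = 63 U$
$E{\left(y,T \right)} = - y$
$s = 81$ ($s = \left(\left(-1\right) 3\right)^{4} = \left(-3\right)^{4} = 81$)
$u{\left(14,-6 \right)} + p{\left(5 \right)} s = 63 \cdot 14 + \frac{1}{3 + 5} \cdot 81 = 882 + \frac{1}{8} \cdot 81 = 882 + \frac{81}{8} = \frac{7137}{8}$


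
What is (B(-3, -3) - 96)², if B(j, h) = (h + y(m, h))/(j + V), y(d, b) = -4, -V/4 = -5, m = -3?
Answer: 2686321/289 ≈ 9295.2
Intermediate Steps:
V = 20 (V = -4*(-5) = 20)
B(j, h) = (-4 + h)/(20 + j) (B(j, h) = (h - 4)/(j + 20) = (-4 + h)/(20 + j))
(B(-3, -3) - 96)² = ((-4 - 3)/(20 - 3) - 96)² = (-7/17 - 96)² = (-1639/17)² = 2686321/289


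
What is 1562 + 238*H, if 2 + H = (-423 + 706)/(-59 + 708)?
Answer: 772168/649 ≈ 1189.8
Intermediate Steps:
H = -1015/649 (H = -2 + (-423 + 706)/(-59 + 708) = -2 + 283/649 = -1015/649 ≈ -1.5639)
1562 + 238*H = 1562 + 238*(-1015/649) = 1562 - 241570/649 = 772168/649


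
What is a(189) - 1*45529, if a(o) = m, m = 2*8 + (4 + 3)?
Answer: -45506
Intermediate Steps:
m = 23 (m = 16 + 7 = 23)
a(o) = 23
a(189) - 1*45529 = 23 - 1*45529 = 23 - 45529 = -45506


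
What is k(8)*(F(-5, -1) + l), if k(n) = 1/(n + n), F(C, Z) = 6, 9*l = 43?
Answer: 97/144 ≈ 0.67361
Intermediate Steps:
l = 43/9 (l = (⅑)*43 = 43/9 ≈ 4.7778)
k(n) = 1/(2*n)
k(8)*(F(-5, -1) + l) = ((½)/8)*(6 + 43/9) = ((½)*(⅛))*(97/9) = (1/16)*(97/9) = 97/144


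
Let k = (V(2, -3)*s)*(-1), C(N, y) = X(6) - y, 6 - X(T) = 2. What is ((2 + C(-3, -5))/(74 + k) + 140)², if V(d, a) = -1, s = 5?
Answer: 122567041/6241 ≈ 19639.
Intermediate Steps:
X(T) = 4 (X(T) = 6 - 1*2 = 6 - 2 = 4)
C(N, y) = 4 - y
k = 5 (k = -1*5*(-1) = -5*(-1) = 5)
((2 + C(-3, -5))/(74 + k) + 140)² = ((2 + (4 - 1*(-5)))/(74 + 5) + 140)² = ((2 + (4 + 5))/79 + 140)² = ((2 + 9)*(1/79) + 140)² = (11*(1/79) + 140)² = (11/79 + 140)² = (11071/79)² = 122567041/6241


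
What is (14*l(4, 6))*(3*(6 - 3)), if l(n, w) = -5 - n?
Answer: -1134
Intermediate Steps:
(14*l(4, 6))*(3*(6 - 3)) = (14*(-5 - 1*4))*(3*(6 - 3)) = (14*(-5 - 4))*(3*3) = (14*(-9))*9 = -126*9 = -1134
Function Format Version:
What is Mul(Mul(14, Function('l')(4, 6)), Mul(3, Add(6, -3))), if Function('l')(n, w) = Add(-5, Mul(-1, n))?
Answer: -1134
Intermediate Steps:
Mul(Mul(14, Function('l')(4, 6)), Mul(3, Add(6, -3))) = Mul(Mul(14, Add(-5, Mul(-1, 4))), Mul(3, Add(6, -3))) = Mul(Mul(14, Add(-5, -4)), Mul(3, 3)) = Mul(Mul(14, -9), 9) = Mul(-126, 9) = -1134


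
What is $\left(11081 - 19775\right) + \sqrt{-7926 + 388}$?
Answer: $-8694 + i \sqrt{7538} \approx -8694.0 + 86.822 i$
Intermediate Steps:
$\left(11081 - 19775\right) + \sqrt{-7926 + 388} = -8694 + \sqrt{-7538} = -8694 + i \sqrt{7538}$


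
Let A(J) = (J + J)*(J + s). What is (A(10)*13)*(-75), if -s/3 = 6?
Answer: 156000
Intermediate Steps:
s = -18 (s = -3*6 = -18)
A(J) = 2*J*(-18 + J) (A(J) = (J + J)*(J - 18) = (2*J)*(-18 + J) = 2*J*(-18 + J))
(A(10)*13)*(-75) = ((2*10*(-18 + 10))*13)*(-75) = ((2*10*(-8))*13)*(-75) = -160*13*(-75) = -2080*(-75) = 156000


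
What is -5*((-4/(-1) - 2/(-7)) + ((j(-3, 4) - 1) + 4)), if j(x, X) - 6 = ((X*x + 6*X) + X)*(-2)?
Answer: 655/7 ≈ 93.571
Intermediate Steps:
j(x, X) = 6 - 14*X - 2*X*x (j(x, X) = 6 + ((X*x + 6*X) + X)*(-2) = 6 + ((6*X + X*x) + X)*(-2) = 6 + (7*X + X*x)*(-2) = 6 + (-14*X - 2*X*x) = 6 - 14*X - 2*X*x)
-5*((-4/(-1) - 2/(-7)) + ((j(-3, 4) - 1) + 4)) = -5*((-4/(-1) - 2/(-7)) + (((6 - 14*4 - 2*4*(-3)) - 1) + 4)) = -5*((-4*(-1) - 2*(-⅐)) + (((6 - 56 + 24) - 1) + 4)) = -5*((4 + 2/7) + ((-26 - 1) + 4)) = -5*(30/7 + (-27 + 4)) = -5*(30/7 - 23) = -5*(-131/7) = 655/7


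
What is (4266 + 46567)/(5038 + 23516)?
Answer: 50833/28554 ≈ 1.7802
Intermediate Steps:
(4266 + 46567)/(5038 + 23516) = 50833/28554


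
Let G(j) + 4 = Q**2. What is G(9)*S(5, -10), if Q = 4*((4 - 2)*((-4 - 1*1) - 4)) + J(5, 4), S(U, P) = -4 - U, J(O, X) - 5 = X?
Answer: -35685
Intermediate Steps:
J(O, X) = 5 + X
Q = -63 (Q = 4*((4 - 2)*((-4 - 1*1) - 4)) + (5 + 4) = 4*(2*((-4 - 1) - 4)) + 9 = 4*(2*(-5 - 4)) + 9 = 4*(2*(-9)) + 9 = 4*(-18) + 9 = -72 + 9 = -63)
G(j) = 3965 (G(j) = -4 + (-63)**2 = -4 + 3969 = 3965)
G(9)*S(5, -10) = 3965*(-4 - 1*5) = 3965*(-4 - 5) = 3965*(-9) = -35685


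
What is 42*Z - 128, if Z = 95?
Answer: 3862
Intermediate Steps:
42*Z - 128 = 42*95 - 128 = 3990 - 128 = 3862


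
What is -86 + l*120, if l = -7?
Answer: -926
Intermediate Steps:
-86 + l*120 = -86 - 7*120 = -86 - 840 = -926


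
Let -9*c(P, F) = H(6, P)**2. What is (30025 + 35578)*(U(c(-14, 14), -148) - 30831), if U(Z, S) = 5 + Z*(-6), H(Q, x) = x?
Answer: -6041117858/3 ≈ -2.0137e+9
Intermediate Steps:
c(P, F) = -P**2/9
U(Z, S) = 5 - 6*Z
(30025 + 35578)*(U(c(-14, 14), -148) - 30831) = (30025 + 35578)*((5 - (-2)*(-14)**2/3) - 30831) = 65603*((5 - (-2)*196/3) - 30831) = 65603*((5 - 6*(-196/9)) - 30831) = 65603*((5 + 392/3) - 30831) = 65603*(407/3 - 30831) = 65603*(-92086/3) = -6041117858/3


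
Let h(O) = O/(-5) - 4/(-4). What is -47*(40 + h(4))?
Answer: -9447/5 ≈ -1889.4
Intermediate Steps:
h(O) = 1 - O/5 (h(O) = O*(-⅕) - 4*(-¼) = -O/5 + 1 = 1 - O/5)
-47*(40 + h(4)) = -47*(40 + (1 - ⅕*4)) = -47*(40 + (1 - ⅘)) = -47*(40 + ⅕) = -47*201/5 = -9447/5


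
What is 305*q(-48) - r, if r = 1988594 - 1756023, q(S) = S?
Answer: -247211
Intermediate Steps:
r = 232571
305*q(-48) - r = 305*(-48) - 1*232571 = -14640 - 232571 = -247211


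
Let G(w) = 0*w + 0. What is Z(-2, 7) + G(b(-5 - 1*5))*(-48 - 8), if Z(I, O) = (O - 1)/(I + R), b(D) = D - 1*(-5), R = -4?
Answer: -1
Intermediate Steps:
b(D) = 5 + D (b(D) = D + 5 = 5 + D)
G(w) = 0 (G(w) = 0 + 0 = 0)
Z(I, O) = (-1 + O)/(-4 + I) (Z(I, O) = (O - 1)/(I - 4) = (-1 + O)/(-4 + I))
Z(-2, 7) + G(b(-5 - 1*5))*(-48 - 8) = (-1 + 7)/(-4 - 2) + 0*(-48 - 8) = 6/(-6) + 0*(-56) = -⅙*6 + 0 = -1 + 0 = -1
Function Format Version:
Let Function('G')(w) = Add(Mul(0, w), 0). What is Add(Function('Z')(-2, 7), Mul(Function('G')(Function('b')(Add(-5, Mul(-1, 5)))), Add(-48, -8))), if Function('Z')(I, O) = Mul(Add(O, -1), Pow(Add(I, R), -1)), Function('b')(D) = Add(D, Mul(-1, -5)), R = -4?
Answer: -1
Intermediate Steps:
Function('b')(D) = Add(5, D) (Function('b')(D) = Add(D, 5) = Add(5, D))
Function('G')(w) = 0 (Function('G')(w) = Add(0, 0) = 0)
Function('Z')(I, O) = Mul(Pow(Add(-4, I), -1), Add(-1, O)) (Function('Z')(I, O) = Mul(Add(O, -1), Pow(Add(I, -4), -1)) = Mul(Add(-1, O), Pow(Add(-4, I), -1)) = Mul(Pow(Add(-4, I), -1), Add(-1, O)))
Add(Function('Z')(-2, 7), Mul(Function('G')(Function('b')(Add(-5, Mul(-1, 5)))), Add(-48, -8))) = Add(Mul(Pow(Add(-4, -2), -1), Add(-1, 7)), Mul(0, Add(-48, -8))) = Add(Mul(Pow(-6, -1), 6), Mul(0, -56)) = Add(Mul(Rational(-1, 6), 6), 0) = Add(-1, 0) = -1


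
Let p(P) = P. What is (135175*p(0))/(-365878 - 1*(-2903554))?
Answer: 0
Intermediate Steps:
(135175*p(0))/(-365878 - 1*(-2903554)) = (135175*0)/(-365878 - 1*(-2903554)) = 0/(-365878 + 2903554) = 0/2537676 = 0*(1/2537676) = 0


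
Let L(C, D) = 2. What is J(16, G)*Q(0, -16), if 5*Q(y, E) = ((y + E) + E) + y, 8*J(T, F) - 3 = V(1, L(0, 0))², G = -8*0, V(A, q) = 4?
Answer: -76/5 ≈ -15.200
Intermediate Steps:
G = 0
J(T, F) = 19/8 (J(T, F) = 3/8 + (⅛)*4² = 3/8 + (⅛)*16 = 3/8 + 2 = 19/8)
Q(y, E) = 2*E/5 + 2*y/5 (Q(y, E) = (((y + E) + E) + y)/5 = (((E + y) + E) + y)/5 = ((y + 2*E) + y)/5 = (2*E + 2*y)/5 = 2*E/5 + 2*y/5)
J(16, G)*Q(0, -16) = 19*((⅖)*(-16) + (⅖)*0)/8 = 19*(-32/5 + 0)/8 = (19/8)*(-32/5) = -76/5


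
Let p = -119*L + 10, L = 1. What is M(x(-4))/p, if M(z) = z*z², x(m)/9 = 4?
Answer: -46656/109 ≈ -428.04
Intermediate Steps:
x(m) = 36 (x(m) = 9*4 = 36)
M(z) = z³
p = -109 (p = -119*1 + 10 = -119 + 10 = -109)
M(x(-4))/p = 36³/(-109) = 46656*(-1/109) = -46656/109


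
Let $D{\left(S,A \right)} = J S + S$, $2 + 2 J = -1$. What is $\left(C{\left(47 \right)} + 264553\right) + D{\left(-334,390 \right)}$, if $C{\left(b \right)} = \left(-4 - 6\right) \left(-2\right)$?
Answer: $264740$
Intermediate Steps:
$J = - \frac{3}{2}$ ($J = -1 + \frac{1}{2} \left(-1\right) = -1 - \frac{1}{2} = - \frac{3}{2} \approx -1.5$)
$D{\left(S,A \right)} = - \frac{S}{2}$ ($D{\left(S,A \right)} = - \frac{3 S}{2} + S = - \frac{S}{2}$)
$C{\left(b \right)} = 20$ ($C{\left(b \right)} = \left(-10\right) \left(-2\right) = 20$)
$\left(C{\left(47 \right)} + 264553\right) + D{\left(-334,390 \right)} = \left(20 + 264553\right) - -167 = 264573 + 167 = 264740$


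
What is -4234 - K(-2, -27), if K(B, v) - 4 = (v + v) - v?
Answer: -4211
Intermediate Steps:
K(B, v) = 4 + v (K(B, v) = 4 + ((v + v) - v) = 4 + (2*v - v) = 4 + v)
-4234 - K(-2, -27) = -4234 - (4 - 27) = -4234 - 1*(-23) = -4234 + 23 = -4211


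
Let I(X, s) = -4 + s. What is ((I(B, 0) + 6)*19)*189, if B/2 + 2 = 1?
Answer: 7182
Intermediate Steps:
B = -2 (B = -4 + 2*1 = -4 + 2 = -2)
((I(B, 0) + 6)*19)*189 = (((-4 + 0) + 6)*19)*189 = ((-4 + 6)*19)*189 = (2*19)*189 = 38*189 = 7182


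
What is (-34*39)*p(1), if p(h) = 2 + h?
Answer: -3978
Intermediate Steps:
(-34*39)*p(1) = (-34*39)*(2 + 1) = -1326*3 = -3978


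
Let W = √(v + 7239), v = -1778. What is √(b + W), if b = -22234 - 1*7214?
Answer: √(-29448 + √5461) ≈ 171.39*I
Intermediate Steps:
b = -29448 (b = -22234 - 7214 = -29448)
W = √5461 (W = √(-1778 + 7239) = √5461 ≈ 73.899)
√(b + W) = √(-29448 + √5461)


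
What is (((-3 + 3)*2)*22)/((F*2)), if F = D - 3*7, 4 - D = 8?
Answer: 0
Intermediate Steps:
D = -4 (D = 4 - 1*8 = 4 - 8 = -4)
F = -25 (F = -4 - 3*7 = -4 - 21 = -25)
(((-3 + 3)*2)*22)/((F*2)) = (((-3 + 3)*2)*22)/((-25*2)) = ((0*2)*22)/(-50) = (0*22)*(-1/50) = 0*(-1/50) = 0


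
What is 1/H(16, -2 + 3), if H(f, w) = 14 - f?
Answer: -½ ≈ -0.50000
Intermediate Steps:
1/H(16, -2 + 3) = 1/(14 - 1*16) = 1/(14 - 16) = 1/(-2) = -½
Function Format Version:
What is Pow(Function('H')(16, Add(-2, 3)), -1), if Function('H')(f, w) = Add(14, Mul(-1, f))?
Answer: Rational(-1, 2) ≈ -0.50000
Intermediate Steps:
Pow(Function('H')(16, Add(-2, 3)), -1) = Pow(Add(14, Mul(-1, 16)), -1) = Pow(Add(14, -16), -1) = Pow(-2, -1) = Rational(-1, 2)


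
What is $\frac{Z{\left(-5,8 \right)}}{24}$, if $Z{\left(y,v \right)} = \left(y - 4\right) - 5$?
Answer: $- \frac{7}{12} \approx -0.58333$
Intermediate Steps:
$Z{\left(y,v \right)} = -9 + y$ ($Z{\left(y,v \right)} = \left(-4 + y\right) - 5 = -9 + y$)
$\frac{Z{\left(-5,8 \right)}}{24} = \frac{-9 - 5}{24} = \frac{1}{24} \left(-14\right) = - \frac{7}{12}$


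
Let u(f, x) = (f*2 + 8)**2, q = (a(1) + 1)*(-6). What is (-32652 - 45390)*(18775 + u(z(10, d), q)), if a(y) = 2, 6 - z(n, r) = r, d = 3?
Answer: -1480534782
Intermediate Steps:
z(n, r) = 6 - r
q = -18 (q = (2 + 1)*(-6) = 3*(-6) = -18)
u(f, x) = (8 + 2*f)**2 (u(f, x) = (2*f + 8)**2 = (8 + 2*f)**2)
(-32652 - 45390)*(18775 + u(z(10, d), q)) = (-32652 - 45390)*(18775 + 4*(4 + (6 - 1*3))**2) = -78042*(18775 + 4*(4 + (6 - 3))**2) = -78042*(18775 + 4*(4 + 3)**2) = -78042*(18775 + 4*7**2) = -78042*(18775 + 4*49) = -78042*(18775 + 196) = -78042*18971 = -1480534782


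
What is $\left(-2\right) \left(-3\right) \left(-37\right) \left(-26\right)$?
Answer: $5772$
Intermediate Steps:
$\left(-2\right) \left(-3\right) \left(-37\right) \left(-26\right) = 6 \left(-37\right) \left(-26\right) = \left(-222\right) \left(-26\right) = 5772$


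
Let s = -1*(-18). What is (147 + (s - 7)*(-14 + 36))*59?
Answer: 22951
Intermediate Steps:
s = 18
(147 + (s - 7)*(-14 + 36))*59 = (147 + (18 - 7)*(-14 + 36))*59 = (147 + 11*22)*59 = (147 + 242)*59 = 389*59 = 22951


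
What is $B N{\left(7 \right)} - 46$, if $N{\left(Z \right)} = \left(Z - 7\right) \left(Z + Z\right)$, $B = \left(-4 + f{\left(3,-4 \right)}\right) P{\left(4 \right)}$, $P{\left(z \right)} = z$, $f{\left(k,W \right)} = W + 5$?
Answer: $-46$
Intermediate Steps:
$f{\left(k,W \right)} = 5 + W$
$B = -12$ ($B = \left(-4 + \left(5 - 4\right)\right) 4 = \left(-4 + 1\right) 4 = \left(-3\right) 4 = -12$)
$N{\left(Z \right)} = 2 Z \left(-7 + Z\right)$ ($N{\left(Z \right)} = \left(-7 + Z\right) 2 Z = 2 Z \left(-7 + Z\right)$)
$B N{\left(7 \right)} - 46 = - 12 \cdot 2 \cdot 7 \left(-7 + 7\right) - 46 = - 12 \cdot 2 \cdot 7 \cdot 0 - 46 = \left(-12\right) 0 - 46 = 0 - 46 = -46$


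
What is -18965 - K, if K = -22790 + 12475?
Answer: -8650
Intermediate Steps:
K = -10315
-18965 - K = -18965 - 1*(-10315) = -18965 + 10315 = -8650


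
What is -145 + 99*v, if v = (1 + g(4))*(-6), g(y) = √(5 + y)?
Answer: -2521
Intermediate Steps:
v = -24 (v = (1 + √(5 + 4))*(-6) = (1 + √9)*(-6) = (1 + 3)*(-6) = 4*(-6) = -24)
-145 + 99*v = -145 + 99*(-24) = -145 - 2376 = -2521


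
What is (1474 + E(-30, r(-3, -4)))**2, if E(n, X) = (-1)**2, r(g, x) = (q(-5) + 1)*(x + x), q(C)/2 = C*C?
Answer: 2175625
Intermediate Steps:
q(C) = 2*C**2 (q(C) = 2*(C*C) = 2*C**2)
r(g, x) = 102*x (r(g, x) = (2*(-5)**2 + 1)*(x + x) = (2*25 + 1)*(2*x) = (50 + 1)*(2*x) = 51*(2*x) = 102*x)
E(n, X) = 1
(1474 + E(-30, r(-3, -4)))**2 = (1474 + 1)**2 = 1475**2 = 2175625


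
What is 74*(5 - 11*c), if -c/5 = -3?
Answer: -11840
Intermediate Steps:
c = 15 (c = -5*(-3) = 15)
74*(5 - 11*c) = 74*(5 - 11*15) = 74*(5 - 165) = 74*(-160) = -11840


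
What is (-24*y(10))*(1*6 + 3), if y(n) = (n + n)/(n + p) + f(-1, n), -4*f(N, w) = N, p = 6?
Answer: -324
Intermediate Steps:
f(N, w) = -N/4
y(n) = ¼ + 2*n/(6 + n) (y(n) = (n + n)/(n + 6) - ¼*(-1) = (2*n)/(6 + n) + ¼ = 2*n/(6 + n) + ¼ = ¼ + 2*n/(6 + n))
(-24*y(10))*(1*6 + 3) = (-18*(2 + 3*10)/(6 + 10))*(1*6 + 3) = (-18*(2 + 30)/16)*(6 + 3) = -18*32/16*9 = -24*3/2*9 = -36*9 = -324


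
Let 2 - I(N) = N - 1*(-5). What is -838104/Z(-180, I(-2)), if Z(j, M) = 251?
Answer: -838104/251 ≈ -3339.1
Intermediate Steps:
I(N) = -3 - N (I(N) = 2 - (N - 1*(-5)) = 2 - (N + 5) = 2 - (5 + N) = 2 + (-5 - N) = -3 - N)
-838104/Z(-180, I(-2)) = -838104/251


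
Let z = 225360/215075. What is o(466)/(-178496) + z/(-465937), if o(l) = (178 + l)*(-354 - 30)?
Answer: 77443244426712/55897919073395 ≈ 1.3854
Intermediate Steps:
z = 45072/43015 (z = 225360*(1/215075) = 45072/43015 ≈ 1.0478)
o(l) = -68352 - 384*l (o(l) = (178 + l)*(-384) = -68352 - 384*l)
o(466)/(-178496) + z/(-465937) = (-68352 - 384*466)/(-178496) + (45072/43015)/(-465937) = (-68352 - 178944)*(-1/178496) + (45072/43015)*(-1/465937) = -247296*(-1/178496) - 45072/20042280055 = 3864/2789 - 45072/20042280055 = 77443244426712/55897919073395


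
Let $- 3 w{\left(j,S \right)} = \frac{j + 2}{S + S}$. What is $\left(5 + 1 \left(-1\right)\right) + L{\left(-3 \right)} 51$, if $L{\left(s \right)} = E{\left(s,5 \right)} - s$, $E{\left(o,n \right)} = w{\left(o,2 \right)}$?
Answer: $\frac{645}{4} \approx 161.25$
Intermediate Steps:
$w{\left(j,S \right)} = - \frac{2 + j}{6 S}$ ($w{\left(j,S \right)} = - \frac{\left(j + 2\right) \frac{1}{S + S}}{3} = - \frac{\left(2 + j\right) \frac{1}{2 S}}{3} = - \frac{\frac{1}{2} \frac{1}{S} \left(2 + j\right)}{3} = - \frac{2 + j}{6 S}$)
$E{\left(o,n \right)} = - \frac{1}{6} - \frac{o}{12}$ ($E{\left(o,n \right)} = \frac{-2 - o}{6 \cdot 2} = \frac{1}{6} \cdot \frac{1}{2} \left(-2 - o\right) = - \frac{1}{6} - \frac{o}{12}$)
$L{\left(s \right)} = - \frac{1}{6} - \frac{13 s}{12}$ ($L{\left(s \right)} = \left(- \frac{1}{6} - \frac{s}{12}\right) - s = - \frac{1}{6} - \frac{13 s}{12}$)
$\left(5 + 1 \left(-1\right)\right) + L{\left(-3 \right)} 51 = \left(5 + 1 \left(-1\right)\right) + \left(- \frac{1}{6} - - \frac{13}{4}\right) 51 = \left(5 - 1\right) + \left(- \frac{1}{6} + \frac{13}{4}\right) 51 = 4 + \frac{37}{12} \cdot 51 = 4 + \frac{629}{4} = \frac{645}{4}$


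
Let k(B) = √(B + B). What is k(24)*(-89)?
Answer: -356*√3 ≈ -616.61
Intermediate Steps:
k(B) = √2*√B (k(B) = √(2*B) = √2*√B)
k(24)*(-89) = (√2*√24)*(-89) = (√2*(2*√6))*(-89) = (4*√3)*(-89) = -356*√3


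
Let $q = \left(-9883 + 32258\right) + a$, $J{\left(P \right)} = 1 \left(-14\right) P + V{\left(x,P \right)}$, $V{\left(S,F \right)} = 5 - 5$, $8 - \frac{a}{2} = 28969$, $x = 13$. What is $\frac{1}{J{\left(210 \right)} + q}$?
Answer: $- \frac{1}{38487} \approx -2.5983 \cdot 10^{-5}$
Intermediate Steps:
$a = -57922$ ($a = 16 - 57938 = -57922$)
$V{\left(S,F \right)} = 0$ ($V{\left(S,F \right)} = 5 - 5 = 0$)
$J{\left(P \right)} = - 14 P$ ($J{\left(P \right)} = 1 \left(-14\right) P + 0 = - 14 P + 0 = - 14 P$)
$q = -35547$ ($q = \left(-9883 + 32258\right) - 57922 = 22375 - 57922 = -35547$)
$\frac{1}{J{\left(210 \right)} + q} = \frac{1}{\left(-14\right) 210 - 35547} = \frac{1}{-2940 - 35547} = \frac{1}{-38487} = - \frac{1}{38487}$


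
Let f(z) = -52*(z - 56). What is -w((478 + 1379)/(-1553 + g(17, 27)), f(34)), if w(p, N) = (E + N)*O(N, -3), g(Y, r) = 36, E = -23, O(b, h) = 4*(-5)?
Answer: 22420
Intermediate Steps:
O(b, h) = -20
f(z) = 2912 - 52*z (f(z) = -52*(-56 + z) = 2912 - 52*z)
w(p, N) = 460 - 20*N (w(p, N) = (-23 + N)*(-20) = 460 - 20*N)
-w((478 + 1379)/(-1553 + g(17, 27)), f(34)) = -(460 - 20*(2912 - 52*34)) = -(460 - 20*(2912 - 1768)) = -(460 - 20*1144) = -(460 - 22880) = -1*(-22420) = 22420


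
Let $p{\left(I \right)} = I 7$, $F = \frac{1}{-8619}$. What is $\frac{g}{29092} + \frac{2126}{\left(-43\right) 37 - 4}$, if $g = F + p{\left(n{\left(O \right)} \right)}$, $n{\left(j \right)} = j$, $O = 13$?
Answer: $- \frac{132957657572}{99984149265} \approx -1.3298$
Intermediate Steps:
$F = - \frac{1}{8619} \approx -0.00011602$
$p{\left(I \right)} = 7 I$
$g = \frac{784328}{8619}$ ($g = - \frac{1}{8619} + 7 \cdot 13 = - \frac{1}{8619} + 91 = \frac{784328}{8619} \approx 91.0$)
$\frac{g}{29092} + \frac{2126}{\left(-43\right) 37 - 4} = \frac{784328}{8619 \cdot 29092} + \frac{2126}{\left(-43\right) 37 - 4} = \frac{784328}{8619} \cdot \frac{1}{29092} + \frac{2126}{-1591 - 4} = \frac{196082}{62685987} + \frac{2126}{-1595} = \frac{196082}{62685987} + 2126 \left(- \frac{1}{1595}\right) = \frac{196082}{62685987} - \frac{2126}{1595} = - \frac{132957657572}{99984149265}$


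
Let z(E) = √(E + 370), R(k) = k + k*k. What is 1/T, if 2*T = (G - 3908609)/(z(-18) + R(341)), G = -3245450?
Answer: -21204/650369 - 8*√22/7154059 ≈ -0.032608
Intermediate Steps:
R(k) = k + k²
z(E) = √(370 + E)
T = -7154059/(2*(116622 + 4*√22)) (T = ((-3245450 - 3908609)/(√(370 - 18) + 341*(1 + 341)))/2 = (-7154059/(√352 + 341*342))/2 = (-7154059/(4*√22 + 116622))/2 = (-7154059/(116622 + 4*√22))/2 = -7154059/(2*(116622 + 4*√22)) ≈ -30.667)
1/T = 1/(-37923666759/1236426412 + 650369*√22/618213206)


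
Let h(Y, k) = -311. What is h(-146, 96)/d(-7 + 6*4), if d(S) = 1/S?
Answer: -5287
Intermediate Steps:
h(-146, 96)/d(-7 + 6*4) = -311/(1/(-7 + 6*4)) = -311/(1/(-7 + 24)) = -311/(1/17) = -311/1/17 = -311*17 = -5287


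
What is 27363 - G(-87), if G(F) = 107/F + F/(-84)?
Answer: 66656741/2436 ≈ 27363.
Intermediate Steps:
G(F) = 107/F - F/84 (G(F) = 107/F + F*(-1/84) = 107/F - F/84)
27363 - G(-87) = 27363 - (107/(-87) - 1/84*(-87)) = 27363 - (107*(-1/87) + 29/28) = 27363 - (-107/87 + 29/28) = 27363 - 1*(-473/2436) = 27363 + 473/2436 = 66656741/2436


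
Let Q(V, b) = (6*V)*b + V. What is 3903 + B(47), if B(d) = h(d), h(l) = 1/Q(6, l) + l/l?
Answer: 6628993/1698 ≈ 3904.0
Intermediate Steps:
Q(V, b) = V + 6*V*b (Q(V, b) = 6*V*b + V = V + 6*V*b)
h(l) = 1 + 1/(6 + 36*l) (h(l) = 1/(6*(1 + 6*l)) + l/l = 1/(6 + 36*l) + 1 = 1 + 1/(6 + 36*l))
B(d) = (7 + 36*d)/(6*(1 + 6*d))
3903 + B(47) = 3903 + (7 + 36*47)/(6*(1 + 6*47)) = 3903 + (7 + 1692)/(6*(1 + 282)) = 3903 + (⅙)*1699/283 = 3903 + (⅙)*(1/283)*1699 = 3903 + 1699/1698 = 6628993/1698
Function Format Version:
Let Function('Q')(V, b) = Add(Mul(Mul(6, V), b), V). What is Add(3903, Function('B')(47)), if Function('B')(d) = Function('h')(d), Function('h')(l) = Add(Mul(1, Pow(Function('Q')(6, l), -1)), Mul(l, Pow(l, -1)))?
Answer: Rational(6628993, 1698) ≈ 3904.0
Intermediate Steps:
Function('Q')(V, b) = Add(V, Mul(6, V, b)) (Function('Q')(V, b) = Add(Mul(6, V, b), V) = Add(V, Mul(6, V, b)))
Function('h')(l) = Add(1, Pow(Add(6, Mul(36, l)), -1)) (Function('h')(l) = Add(Mul(1, Pow(Mul(6, Add(1, Mul(6, l))), -1)), Mul(l, Pow(l, -1))) = Add(Mul(1, Pow(Add(6, Mul(36, l)), -1)), 1) = Add(Pow(Add(6, Mul(36, l)), -1), 1) = Add(1, Pow(Add(6, Mul(36, l)), -1)))
Function('B')(d) = Mul(Rational(1, 6), Pow(Add(1, Mul(6, d)), -1), Add(7, Mul(36, d)))
Add(3903, Function('B')(47)) = Add(3903, Mul(Rational(1, 6), Pow(Add(1, Mul(6, 47)), -1), Add(7, Mul(36, 47)))) = Add(3903, Mul(Rational(1, 6), Pow(Add(1, 282), -1), Add(7, 1692))) = Add(3903, Mul(Rational(1, 6), Pow(283, -1), 1699)) = Add(3903, Mul(Rational(1, 6), Rational(1, 283), 1699)) = Add(3903, Rational(1699, 1698)) = Rational(6628993, 1698)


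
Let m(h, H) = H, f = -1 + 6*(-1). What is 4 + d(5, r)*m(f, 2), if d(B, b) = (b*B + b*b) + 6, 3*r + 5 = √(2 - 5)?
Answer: 38/9 + 10*I*√3/9 ≈ 4.2222 + 1.9245*I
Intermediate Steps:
r = -5/3 + I*√3/3 (r = -5/3 + √(2 - 5)/3 = -5/3 + √(-3)/3 = -5/3 + (I*√3)/3 = -5/3 + I*√3/3 ≈ -1.6667 + 0.57735*I)
f = -7 (f = -1 - 6 = -7)
d(B, b) = 6 + b² + B*b (d(B, b) = (B*b + b²) + 6 = (b² + B*b) + 6 = 6 + b² + B*b)
4 + d(5, r)*m(f, 2) = 4 + (6 + (-5/3 + I*√3/3)² + 5*(-5/3 + I*√3/3))*2 = 4 + (6 + (-5/3 + I*√3/3)² + (-25/3 + 5*I*√3/3))*2 = 4 + (-7/3 + (-5/3 + I*√3/3)² + 5*I*√3/3)*2 = 4 + (-14/3 + 2*(-5/3 + I*√3/3)² + 10*I*√3/3) = -⅔ + 2*(-5/3 + I*√3/3)² + 10*I*√3/3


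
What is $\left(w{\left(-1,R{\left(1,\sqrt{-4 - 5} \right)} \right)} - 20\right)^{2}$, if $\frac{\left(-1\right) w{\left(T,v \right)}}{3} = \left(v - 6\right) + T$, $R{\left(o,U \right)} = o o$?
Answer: $4$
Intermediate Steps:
$R{\left(o,U \right)} = o^{2}$
$w{\left(T,v \right)} = 18 - 3 T - 3 v$ ($w{\left(T,v \right)} = - 3 \left(\left(v - 6\right) + T\right) = - 3 \left(\left(-6 + v\right) + T\right) = - 3 \left(-6 + T + v\right) = 18 - 3 T - 3 v$)
$\left(w{\left(-1,R{\left(1,\sqrt{-4 - 5} \right)} \right)} - 20\right)^{2} = \left(\left(18 - -3 - 3 \cdot 1^{2}\right) - 20\right)^{2} = \left(\left(18 + 3 - 3\right) - 20\right)^{2} = \left(18 - 20\right)^{2} = \left(-2\right)^{2} = 4$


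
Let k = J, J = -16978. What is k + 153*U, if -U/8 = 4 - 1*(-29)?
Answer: -57370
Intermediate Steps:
U = -264 (U = -8*(4 - 1*(-29)) = -8*(4 + 29) = -8*33 = -264)
k = -16978
k + 153*U = -16978 + 153*(-264) = -16978 - 40392 = -57370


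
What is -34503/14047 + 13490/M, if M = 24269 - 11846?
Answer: -239136739/174505881 ≈ -1.3704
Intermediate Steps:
M = 12423
-34503/14047 + 13490/M = -34503/14047 + 13490/12423 = -239136739/174505881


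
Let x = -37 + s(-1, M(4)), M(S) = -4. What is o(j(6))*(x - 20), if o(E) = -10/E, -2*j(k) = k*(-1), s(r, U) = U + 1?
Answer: 200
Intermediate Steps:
s(r, U) = 1 + U
j(k) = k/2 (j(k) = -k*(-1)/2 = -(-1)*k/2 = k/2)
x = -40 (x = -37 + (1 - 4) = -37 - 3 = -40)
o(j(6))*(x - 20) = (-10/((½)*6))*(-40 - 20) = -10/3*(-60) = 200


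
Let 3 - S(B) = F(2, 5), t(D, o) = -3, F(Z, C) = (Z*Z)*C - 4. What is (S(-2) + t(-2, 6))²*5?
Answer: 1280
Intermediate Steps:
F(Z, C) = -4 + C*Z² (F(Z, C) = Z²*C - 4 = C*Z² - 4 = -4 + C*Z²)
S(B) = -13 (S(B) = 3 - (-4 + 5*2²) = 3 - (-4 + 5*4) = 3 - (-4 + 20) = 3 - 1*16 = 3 - 16 = -13)
(S(-2) + t(-2, 6))²*5 = (-13 - 3)²*5 = (-16)²*5 = 256*5 = 1280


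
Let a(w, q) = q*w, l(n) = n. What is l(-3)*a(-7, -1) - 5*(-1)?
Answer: -16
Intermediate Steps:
l(-3)*a(-7, -1) - 5*(-1) = -(-3)*(-7) - 5*(-1) = -3*7 + 5 = -21 + 5 = -16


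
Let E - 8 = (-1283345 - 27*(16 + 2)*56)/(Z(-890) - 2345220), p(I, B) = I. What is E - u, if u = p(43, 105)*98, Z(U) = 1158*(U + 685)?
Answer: -10861147099/2582610 ≈ -4205.5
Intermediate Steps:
Z(U) = 793230 + 1158*U (Z(U) = 1158*(685 + U) = 793230 + 1158*U)
E = 21971441/2582610 (E = 8 + (-1283345 - 27*(16 + 2)*56)/((793230 + 1158*(-890)) - 2345220) = 8 + (-1283345 - 27*18*56)/((793230 - 1030620) - 2345220) = 8 + (-1283345 - 486*56)/(-237390 - 2345220) = 8 + (-1283345 - 27216)/(-2582610) = 8 - 1310561*(-1/2582610) = 8 + 1310561/2582610 = 21971441/2582610 ≈ 8.5075)
u = 4214 (u = 43*98 = 4214)
E - u = 21971441/2582610 - 1*4214 = 21971441/2582610 - 4214 = -10861147099/2582610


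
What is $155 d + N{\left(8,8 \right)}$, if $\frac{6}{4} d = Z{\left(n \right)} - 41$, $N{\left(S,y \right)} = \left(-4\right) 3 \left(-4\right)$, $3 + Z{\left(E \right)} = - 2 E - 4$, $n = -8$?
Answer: $- \frac{9776}{3} \approx -3258.7$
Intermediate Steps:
$Z{\left(E \right)} = -7 - 2 E$ ($Z{\left(E \right)} = -3 - \left(4 + 2 E\right) = -7 - 2 E$)
$N{\left(S,y \right)} = 48$ ($N{\left(S,y \right)} = \left(-12\right) \left(-4\right) = 48$)
$d = - \frac{64}{3}$ ($d = \frac{2 \left(\left(-7 - -16\right) - 41\right)}{3} = \frac{2 \left(\left(-7 + 16\right) - 41\right)}{3} = \frac{2 \left(9 - 41\right)}{3} = \frac{2}{3} \left(-32\right) = - \frac{64}{3} \approx -21.333$)
$155 d + N{\left(8,8 \right)} = 155 \left(- \frac{64}{3}\right) + 48 = - \frac{9920}{3} + 48 = - \frac{9776}{3}$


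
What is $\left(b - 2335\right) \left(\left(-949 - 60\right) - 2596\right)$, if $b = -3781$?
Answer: $22048180$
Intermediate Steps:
$\left(b - 2335\right) \left(\left(-949 - 60\right) - 2596\right) = \left(-3781 - 2335\right) \left(\left(-949 - 60\right) - 2596\right) = - 6116 \left(-1009 - 2596\right) = \left(-6116\right) \left(-3605\right) = 22048180$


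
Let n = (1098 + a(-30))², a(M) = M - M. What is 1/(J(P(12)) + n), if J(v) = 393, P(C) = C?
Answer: 1/1205997 ≈ 8.2919e-7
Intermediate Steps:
a(M) = 0
n = 1205604 (n = (1098 + 0)² = 1098² = 1205604)
1/(J(P(12)) + n) = 1/(393 + 1205604) = 1/1205997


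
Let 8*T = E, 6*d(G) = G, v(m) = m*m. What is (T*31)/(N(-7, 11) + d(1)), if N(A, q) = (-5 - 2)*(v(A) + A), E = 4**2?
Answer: -372/1763 ≈ -0.21100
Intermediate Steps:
E = 16
v(m) = m**2
d(G) = G/6
N(A, q) = -7*A - 7*A**2 (N(A, q) = (-5 - 2)*(A**2 + A) = -7*(A + A**2) = -7*A - 7*A**2)
T = 2 (T = (1/8)*16 = 2)
(T*31)/(N(-7, 11) + d(1)) = (2*31)/(7*(-7)*(-1 - 1*(-7)) + (1/6)*1) = 62/(7*(-7)*(-1 + 7) + 1/6) = 62/(7*(-7)*6 + 1/6) = 62/(-294 + 1/6) = 62/(-1763/6) = 62*(-6/1763) = -372/1763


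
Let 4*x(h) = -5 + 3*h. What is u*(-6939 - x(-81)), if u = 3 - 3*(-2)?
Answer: -61893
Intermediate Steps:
x(h) = -5/4 + 3*h/4 (x(h) = (-5 + 3*h)/4 = -5/4 + 3*h/4)
u = 9 (u = 3 + 6 = 9)
u*(-6939 - x(-81)) = 9*(-6939 - (-5/4 + (¾)*(-81))) = 9*(-6939 - (-5/4 - 243/4)) = 9*(-6939 - 1*(-62)) = 9*(-6939 + 62) = 9*(-6877) = -61893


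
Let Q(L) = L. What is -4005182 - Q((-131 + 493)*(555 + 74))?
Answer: -4232880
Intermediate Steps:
-4005182 - Q((-131 + 493)*(555 + 74)) = -4005182 - (-131 + 493)*(555 + 74) = -4005182 - 362*629 = -4005182 - 1*227698 = -4005182 - 227698 = -4232880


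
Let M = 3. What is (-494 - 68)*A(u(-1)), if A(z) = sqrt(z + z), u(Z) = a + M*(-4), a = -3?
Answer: -562*I*sqrt(30) ≈ -3078.2*I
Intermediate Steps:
u(Z) = -15 (u(Z) = -3 + 3*(-4) = -3 - 12 = -15)
A(z) = sqrt(2)*sqrt(z) (A(z) = sqrt(2*z) = sqrt(2)*sqrt(z))
(-494 - 68)*A(u(-1)) = (-494 - 68)*(sqrt(2)*sqrt(-15)) = -562*sqrt(2)*I*sqrt(15) = -562*I*sqrt(30)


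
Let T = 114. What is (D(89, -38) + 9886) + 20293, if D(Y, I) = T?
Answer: 30293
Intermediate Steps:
D(Y, I) = 114
(D(89, -38) + 9886) + 20293 = (114 + 9886) + 20293 = 10000 + 20293 = 30293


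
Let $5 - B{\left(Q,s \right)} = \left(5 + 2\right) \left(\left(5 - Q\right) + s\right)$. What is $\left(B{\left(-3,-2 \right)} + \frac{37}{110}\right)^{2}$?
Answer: $\frac{16265089}{12100} \approx 1344.2$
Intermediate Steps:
$B{\left(Q,s \right)} = -30 - 7 s + 7 Q$ ($B{\left(Q,s \right)} = 5 - \left(5 + 2\right) \left(\left(5 - Q\right) + s\right) = 5 - 7 \left(5 + s - Q\right) = 5 - \left(35 - 7 Q + 7 s\right) = -30 - 7 s + 7 Q$)
$\left(B{\left(-3,-2 \right)} + \frac{37}{110}\right)^{2} = \left(\left(-30 - -14 + 7 \left(-3\right)\right) + \frac{37}{110}\right)^{2} = \left(\left(-30 + 14 - 21\right) + 37 \cdot \frac{1}{110}\right)^{2} = \left(-37 + \frac{37}{110}\right)^{2} = \left(- \frac{4033}{110}\right)^{2} = \frac{16265089}{12100}$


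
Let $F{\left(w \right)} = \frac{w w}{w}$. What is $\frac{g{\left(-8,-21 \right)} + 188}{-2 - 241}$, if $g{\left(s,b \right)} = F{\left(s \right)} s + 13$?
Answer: $- \frac{265}{243} \approx -1.0905$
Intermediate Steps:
$F{\left(w \right)} = w$ ($F{\left(w \right)} = \frac{w^{2}}{w} = w$)
$g{\left(s,b \right)} = 13 + s^{2}$ ($g{\left(s,b \right)} = s s + 13 = s^{2} + 13 = 13 + s^{2}$)
$\frac{g{\left(-8,-21 \right)} + 188}{-2 - 241} = \frac{\left(13 + \left(-8\right)^{2}\right) + 188}{-2 - 241} = \frac{\left(13 + 64\right) + 188}{-243} = \left(77 + 188\right) \left(- \frac{1}{243}\right) = 265 \left(- \frac{1}{243}\right) = - \frac{265}{243}$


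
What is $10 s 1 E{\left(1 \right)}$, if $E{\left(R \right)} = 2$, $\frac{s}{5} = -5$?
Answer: $-500$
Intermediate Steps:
$s = -25$ ($s = 5 \left(-5\right) = -25$)
$10 s 1 E{\left(1 \right)} = 10 \left(\left(-25\right) 1\right) 2 = 10 \left(-25\right) 2 = \left(-250\right) 2 = -500$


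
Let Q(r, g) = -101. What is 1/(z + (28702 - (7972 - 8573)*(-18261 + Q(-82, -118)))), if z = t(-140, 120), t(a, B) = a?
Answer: -1/11007000 ≈ -9.0851e-8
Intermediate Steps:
z = -140
1/(z + (28702 - (7972 - 8573)*(-18261 + Q(-82, -118)))) = 1/(-140 + (28702 - (7972 - 8573)*(-18261 - 101))) = 1/(-140 + (28702 - (-601)*(-18362))) = 1/(-140 + (28702 - 1*11035562)) = 1/(-140 + (28702 - 11035562)) = 1/(-140 - 11006860) = 1/(-11007000) = -1/11007000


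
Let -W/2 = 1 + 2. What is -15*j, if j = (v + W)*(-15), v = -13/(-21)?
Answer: -8475/7 ≈ -1210.7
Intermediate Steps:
v = 13/21 (v = -13*(-1/21) = 13/21 ≈ 0.61905)
W = -6 (W = -2*(1 + 2) = -2*3 = -6)
j = 565/7 (j = (13/21 - 6)*(-15) = -113/21*(-15) = 565/7 ≈ 80.714)
-15*j = -15*565/7 = -8475/7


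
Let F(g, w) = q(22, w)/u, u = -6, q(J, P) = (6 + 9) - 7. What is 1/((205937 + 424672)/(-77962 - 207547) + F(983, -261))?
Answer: -122361/433409 ≈ -0.28232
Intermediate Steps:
q(J, P) = 8 (q(J, P) = 15 - 7 = 8)
F(g, w) = -4/3 (F(g, w) = 8/(-6) = 8*(-1/6) = -4/3)
1/((205937 + 424672)/(-77962 - 207547) + F(983, -261)) = 1/((205937 + 424672)/(-77962 - 207547) - 4/3) = 1/(630609/(-285509) - 4/3) = 1/(630609*(-1/285509) - 4/3) = 1/(-90087/40787 - 4/3) = 1/(-433409/122361) = -122361/433409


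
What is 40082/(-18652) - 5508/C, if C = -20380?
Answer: -89266993/47515970 ≈ -1.8787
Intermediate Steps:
40082/(-18652) - 5508/C = 40082/(-18652) - 5508/(-20380) = 40082*(-1/18652) - 5508*(-1/20380) = -20041/9326 + 1377/5095 = -89266993/47515970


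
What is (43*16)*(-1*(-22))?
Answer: 15136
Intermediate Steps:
(43*16)*(-1*(-22)) = 688*22 = 15136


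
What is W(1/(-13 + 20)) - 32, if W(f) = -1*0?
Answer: -32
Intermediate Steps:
W(f) = 0
W(1/(-13 + 20)) - 32 = 0 - 32 = -32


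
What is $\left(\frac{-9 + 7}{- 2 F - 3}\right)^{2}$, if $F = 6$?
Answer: $\frac{4}{225} \approx 0.017778$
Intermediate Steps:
$\left(\frac{-9 + 7}{- 2 F - 3}\right)^{2} = \left(\frac{-9 + 7}{\left(-2\right) 6 - 3}\right)^{2} = \left(- \frac{2}{-12 - 3}\right)^{2} = \left(- \frac{2}{-15}\right)^{2} = \left(\left(-2\right) \left(- \frac{1}{15}\right)\right)^{2} = \left(\frac{2}{15}\right)^{2} = \frac{4}{225}$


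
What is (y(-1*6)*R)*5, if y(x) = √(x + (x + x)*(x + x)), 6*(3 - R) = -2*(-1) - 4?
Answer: 50*√138/3 ≈ 195.79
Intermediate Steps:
R = 10/3 (R = 3 - (-2*(-1) - 4)/6 = 3 - (2 - 4)/6 = 3 - ⅙*(-2) = 3 + ⅓ = 10/3 ≈ 3.3333)
y(x) = √(x + 4*x²) (y(x) = √(x + (2*x)*(2*x)) = √(x + 4*x²))
(y(-1*6)*R)*5 = (√((-1*6)*(1 + 4*(-1*6)))*(10/3))*5 = (√(-6*(1 + 4*(-6)))*(10/3))*5 = (√(-6*(1 - 24))*(10/3))*5 = (√(-6*(-23))*(10/3))*5 = (√138*(10/3))*5 = (10*√138/3)*5 = 50*√138/3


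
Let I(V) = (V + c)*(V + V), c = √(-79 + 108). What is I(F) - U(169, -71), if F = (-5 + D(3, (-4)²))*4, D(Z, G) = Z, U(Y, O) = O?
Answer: 199 - 16*√29 ≈ 112.84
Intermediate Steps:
c = √29 ≈ 5.3852
F = -8 (F = (-5 + 3)*4 = -2*4 = -8)
I(V) = 2*V*(V + √29) (I(V) = (V + √29)*(V + V) = (V + √29)*(2*V) = 2*V*(V + √29))
I(F) - U(169, -71) = 2*(-8)*(-8 + √29) - 1*(-71) = (128 - 16*√29) + 71 = 199 - 16*√29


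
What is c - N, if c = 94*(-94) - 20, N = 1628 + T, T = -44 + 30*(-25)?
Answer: -9690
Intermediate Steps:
T = -794 (T = -44 - 750 = -794)
N = 834 (N = 1628 - 794 = 834)
c = -8856 (c = -8836 - 20 = -8856)
c - N = -8856 - 1*834 = -8856 - 834 = -9690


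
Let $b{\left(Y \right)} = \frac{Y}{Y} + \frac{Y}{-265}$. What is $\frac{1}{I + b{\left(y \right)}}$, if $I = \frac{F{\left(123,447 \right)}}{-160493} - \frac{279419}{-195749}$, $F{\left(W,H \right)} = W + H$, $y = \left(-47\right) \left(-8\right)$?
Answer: $\frac{438175327795}{440373062962} \approx 0.99501$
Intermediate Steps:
$y = 376$
$b{\left(Y \right)} = 1 - \frac{Y}{265}$ ($b{\left(Y \right)} = 1 + Y \left(- \frac{1}{265}\right) = 1 - \frac{Y}{265}$)
$F{\left(W,H \right)} = H + W$
$I = \frac{2354379823}{1653491803}$ ($I = \frac{447 + 123}{-160493} - \frac{279419}{-195749} = 570 \left(- \frac{1}{160493}\right) - - \frac{279419}{195749} = - \frac{30}{8447} + \frac{279419}{195749} = \frac{2354379823}{1653491803} \approx 1.4239$)
$\frac{1}{I + b{\left(y \right)}} = \frac{1}{\frac{2354379823}{1653491803} + \left(1 - \frac{376}{265}\right)} = \frac{1}{\frac{2354379823}{1653491803} - \frac{111}{265}} = \frac{1}{\frac{440373062962}{438175327795}} = \frac{438175327795}{440373062962}$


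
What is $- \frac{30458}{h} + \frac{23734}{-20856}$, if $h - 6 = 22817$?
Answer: $- \frac{588456565}{237998244} \approx -2.4725$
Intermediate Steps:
$h = 22823$ ($h = 6 + 22817 = 22823$)
$- \frac{30458}{h} + \frac{23734}{-20856} = - \frac{30458}{22823} + \frac{23734}{-20856} = \left(-30458\right) \frac{1}{22823} + 23734 \left(- \frac{1}{20856}\right) = - \frac{30458}{22823} - \frac{11867}{10428} = - \frac{588456565}{237998244}$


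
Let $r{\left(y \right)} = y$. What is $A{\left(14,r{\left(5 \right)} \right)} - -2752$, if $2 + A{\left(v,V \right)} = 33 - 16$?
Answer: $2767$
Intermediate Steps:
$A{\left(v,V \right)} = 15$ ($A{\left(v,V \right)} = -2 + \left(33 - 16\right) = -2 + 17 = 15$)
$A{\left(14,r{\left(5 \right)} \right)} - -2752 = 15 - -2752 = 15 + 2752 = 2767$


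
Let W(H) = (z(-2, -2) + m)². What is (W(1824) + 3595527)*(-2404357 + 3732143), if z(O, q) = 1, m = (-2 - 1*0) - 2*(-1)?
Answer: 4774091741008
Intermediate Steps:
m = 0 (m = (-2 + 0) - 1*(-2) = -2 + 2 = 0)
W(H) = 1 (W(H) = (1 + 0)² = 1² = 1)
(W(1824) + 3595527)*(-2404357 + 3732143) = (1 + 3595527)*(-2404357 + 3732143) = 3595528*1327786 = 4774091741008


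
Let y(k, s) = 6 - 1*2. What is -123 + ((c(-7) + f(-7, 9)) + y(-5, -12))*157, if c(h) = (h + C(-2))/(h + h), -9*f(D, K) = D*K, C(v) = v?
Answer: 23869/14 ≈ 1704.9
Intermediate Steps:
f(D, K) = -D*K/9
y(k, s) = 4 (y(k, s) = 6 - 2 = 4)
c(h) = (-2 + h)/(2*h) (c(h) = (h - 2)/(h + h) = (-2 + h)/((2*h)) = (-2 + h)*(1/(2*h)) = (-2 + h)/(2*h))
-123 + ((c(-7) + f(-7, 9)) + y(-5, -12))*157 = -123 + (((½)*(-2 - 7)/(-7) - ⅑*(-7)*9) + 4)*157 = -123 + (((½)*(-⅐)*(-9) + 7) + 4)*157 = -123 + ((9/14 + 7) + 4)*157 = -123 + (107/14 + 4)*157 = -123 + (163/14)*157 = -123 + 25591/14 = 23869/14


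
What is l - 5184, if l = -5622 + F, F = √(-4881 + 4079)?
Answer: -10806 + I*√802 ≈ -10806.0 + 28.32*I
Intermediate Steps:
F = I*√802 (F = √(-802) = I*√802 ≈ 28.32*I)
l = -5622 + I*√802 ≈ -5622.0 + 28.32*I
l - 5184 = (-5622 + I*√802) - 5184 = -10806 + I*√802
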